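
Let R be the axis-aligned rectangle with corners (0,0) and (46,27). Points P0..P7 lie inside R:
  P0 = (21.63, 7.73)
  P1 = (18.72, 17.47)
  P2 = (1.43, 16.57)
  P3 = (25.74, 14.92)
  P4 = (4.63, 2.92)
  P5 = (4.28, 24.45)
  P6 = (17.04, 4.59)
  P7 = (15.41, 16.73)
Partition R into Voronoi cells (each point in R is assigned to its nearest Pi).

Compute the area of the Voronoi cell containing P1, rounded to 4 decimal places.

Area of P1's cell: 102.4510

1. box [0,46]×[0,27]: [(0, 0) (46, 0) (46, 27) (0, 27)]
2. ⊥bis P1·P0 via (20.175,12.6): [(0, 6.5724) (46, 20.3157) (46, 27) (0, 27)]  |A|=623.5751
3. ⊥bis P1·P2 via (10.075,17.02): [(10.4562, 9.6963) (46, 20.3157) (46, 27) (9.5555, 27)]  |A|=434.1045
4. ⊥bis P1·P3 via (22.23,16.195): [(10.4562, 9.6963) (21.0153, 12.8511) (26.1549, 27) (9.5555, 27)]  |A|=210.2081
5. ⊥bis P1·P4 via (11.675,10.195): [(10.3642, 11.4644) (11.7812, 10.0922) (21.0153, 12.8511) (26.1549, 27) (9.5555, 27)]  |A|=209.0186
6. ⊥bis P1·P5 via (11.5,20.96): [(10.0284, 17.9156) (10.3642, 11.4644) (11.7812, 10.0922) (21.0153, 12.8511) (26.1549, 27) (14.4196, 27)]  |A|=186.9248
7. ⊥bis P1·P6 via (17.88,11.03): [(10.0284, 17.9156) (10.3356, 12.0141) (15.8196, 11.2987) (21.0153, 12.8511) (26.1549, 27) (14.4196, 27)]  |A|=181.8023
8. ⊥bis P1·P7 via (17.065,17.1): [(18.2028, 12.0108) (21.0153, 12.8511) (26.1549, 27) (14.8517, 27)]  |A|=102.451
9. canonical 4-gon: [(18.2028, 12.0108) (21.0153, 12.8511) (26.1549, 27) (14.8517, 27)]
10. shoelace: 102.451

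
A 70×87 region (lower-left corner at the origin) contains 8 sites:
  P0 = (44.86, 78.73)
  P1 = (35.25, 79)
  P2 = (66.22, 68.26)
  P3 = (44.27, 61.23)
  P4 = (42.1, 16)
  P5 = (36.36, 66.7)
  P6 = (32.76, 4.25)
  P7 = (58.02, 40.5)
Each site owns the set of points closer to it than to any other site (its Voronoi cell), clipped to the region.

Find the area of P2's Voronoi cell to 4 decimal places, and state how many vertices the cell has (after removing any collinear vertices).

Area of P2's cell: 428.8710 (5 vertices)

1. box [0,70]×[0,87]: [(0, 0) (70, 0) (70, 87) (0, 87)]
2. ⊥bis P2·P0 via (55.54,73.495): [(19.5151, 0) (70, 0) (70, 87) (62.1597, 87)]  |A|=2537.1467
3. ⊥bis P2·P1 via (50.735,73.63): [(38.9534, 39.6564) (25.2011, 0) (70, 0) (70, 87) (62.1597, 87)]  |A|=2424.4035
4. ⊥bis P2·P3 via (55.245,64.745): [(53.6666, 69.6731) (70, 18.675) (70, 87) (62.1597, 87)]  |A|=625.912
5. ⊥bis P2·P4 via (54.16,42.13): [(53.6666, 69.6731) (63.9325, 37.6196) (70, 34.8192) (70, 87) (62.1597, 87)]  |A|=576.9347
6. ⊥bis P2·P5 via (51.29,67.48): [(53.6666, 69.6731) (63.9325, 37.6196) (70, 34.8192) (70, 87) (62.1597, 87)]  |A|=576.9347
7. ⊥bis P2·P6 via (49.49,36.255): [(53.6666, 69.6731) (63.9325, 37.6196) (70, 34.8192) (70, 87) (62.1597, 87)]  |A|=576.9347
8. ⊥bis P2·P7 via (62.12,54.38): [(53.6666, 69.6731) (58.1931, 55.54) (70, 52.0523) (70, 87) (62.1597, 87)]  |A|=428.871
9. canonical 5-gon: [(53.6666, 69.6731) (58.1931, 55.54) (70, 52.0523) (70, 87) (62.1597, 87)]
10. shoelace: 428.871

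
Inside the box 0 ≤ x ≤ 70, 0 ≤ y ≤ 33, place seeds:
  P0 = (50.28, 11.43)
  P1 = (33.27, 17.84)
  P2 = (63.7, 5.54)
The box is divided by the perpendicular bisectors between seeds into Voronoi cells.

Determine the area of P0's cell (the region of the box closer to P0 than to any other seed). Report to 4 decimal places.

1. box [0,70]×[0,33]: [(0, 0) (70, 0) (70, 33) (0, 33)]
2. ⊥bis P0·P1 via (41.775,14.635): [(36.26, 0) (70, 0) (70, 33) (48.6956, 33)]  |A|=908.2326
3. ⊥bis P0·P2 via (56.99,8.485): [(36.26, 0) (53.266, 0) (67.7496, 33) (48.6956, 33)]  |A|=594.9887
4. canonical 4-gon: [(36.26, 0) (53.266, 0) (67.7496, 33) (48.6956, 33)]
5. shoelace: 594.9887

Area of P0's cell: 594.9887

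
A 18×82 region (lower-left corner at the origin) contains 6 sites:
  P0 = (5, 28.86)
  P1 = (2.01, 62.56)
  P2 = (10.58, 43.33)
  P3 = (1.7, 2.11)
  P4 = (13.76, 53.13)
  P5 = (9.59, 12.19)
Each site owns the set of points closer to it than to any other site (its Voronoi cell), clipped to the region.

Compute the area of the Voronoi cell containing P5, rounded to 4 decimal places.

1. box [0,18]×[0,82]: [(0, 0) (18, 0) (18, 82) (0, 82)]
2. ⊥bis P5·P0 via (7.295,20.525): [(0, 18.5164) (0, 0) (18, 0) (18, 23.4726)]  |A|=377.9003
3. ⊥bis P5·P1 via (5.8,37.375): [(0, 18.5164) (0, 0) (18, 0) (18, 23.4726)]  |A|=377.9003
4. ⊥bis P5·P2 via (10.085,27.76): [(0, 18.5164) (0, 0) (18, 0) (18, 23.4726)]  |A|=377.9003
5. ⊥bis P5·P3 via (5.645,7.15): [(0, 18.5164) (0, 11.5686) (14.7796, 0) (18, 0) (18, 23.4726)]  |A|=292.411
6. ⊥bis P5·P4 via (11.675,32.66): [(0, 18.5164) (0, 11.5686) (14.7796, 0) (18, 0) (18, 23.4726)]  |A|=292.411
7. canonical 5-gon: [(0, 18.5164) (0, 11.5686) (14.7796, 0) (18, 0) (18, 23.4726)]
8. shoelace: 292.411

Area of P5's cell: 292.4110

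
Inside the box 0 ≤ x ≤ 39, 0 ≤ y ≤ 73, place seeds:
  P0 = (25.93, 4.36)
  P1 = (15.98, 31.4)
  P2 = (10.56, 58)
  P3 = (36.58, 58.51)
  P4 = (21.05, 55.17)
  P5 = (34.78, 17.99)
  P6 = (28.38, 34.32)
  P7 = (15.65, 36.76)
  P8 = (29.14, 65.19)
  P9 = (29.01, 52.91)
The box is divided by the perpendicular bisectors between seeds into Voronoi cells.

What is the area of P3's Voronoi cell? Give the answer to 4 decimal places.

1. box [0,39]×[0,73]: [(0, 0) (39, 0) (39, 73) (0, 73)]
2. ⊥bis P3·P0 via (31.255,31.435): [(0, 37.5821) (39, 29.9117) (39, 73) (0, 73)]  |A|=1530.8699
3. ⊥bis P3·P1 via (26.28,44.955): [(0, 64.9243) (39, 35.2895) (39, 73) (0, 73)]  |A|=892.8309
4. ⊥bis P3·P2 via (23.57,58.255): [(23.7937, 46.8443) (39, 35.2895) (39, 73) (23.281, 73)]  |A|=492.2904
5. ⊥bis P3·P4 via (28.815,56.84): [(32.3656, 40.3307) (39, 35.2895) (39, 73) (25.3395, 73)]  |A|=348.2322
6. ⊥bis P3·P5 via (35.68,38.25): [(32.3656, 40.3307) (35.0681, 38.2772) (39, 38.1025) (39, 73) (25.3395, 73)]  |A|=342.702
7. ⊥bis P3·P6 via (32.48,46.415): [(30.9452, 46.9353) (39, 44.2048) (39, 73) (25.3395, 73)]  |A|=293.9984
8. ⊥bis P3·P7 via (26.115,47.635): [(30.9452, 46.9353) (39, 44.2048) (39, 73) (25.3395, 73)]  |A|=293.9984
9. ⊥bis P3·P8 via (32.86,61.85): [(28.7274, 57.2472) (30.9452, 46.9353) (39, 44.2048) (39, 68.6886)]  |A|=164.2583
10. ⊥bis P3·P9 via (32.795,55.71): [(30.3341, 59.0367) (39, 47.3222) (39, 68.6886)]  |A|=92.58
11. canonical 3-gon: [(30.3341, 59.0367) (39, 47.3222) (39, 68.6886)]
12. shoelace: 92.58

Area of P3's cell: 92.5800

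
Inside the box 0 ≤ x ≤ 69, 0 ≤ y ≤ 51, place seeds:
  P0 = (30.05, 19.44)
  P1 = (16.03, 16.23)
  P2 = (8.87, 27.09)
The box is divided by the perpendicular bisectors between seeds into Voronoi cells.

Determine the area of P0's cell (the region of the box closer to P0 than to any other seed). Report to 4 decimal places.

1. box [0,69]×[0,51]: [(0, 0) (69, 0) (69, 51) (0, 51)]
2. ⊥bis P0·P1 via (23.04,17.835): [(27.1235, 0) (69, 0) (69, 51) (15.4466, 51)]  |A|=2433.4634
3. ⊥bis P0·P2 via (19.46,23.265): [(20.8902, 27.2246) (27.1235, 0) (69, 0) (69, 51) (29.4776, 51)]  |A|=2266.6669
4. canonical 5-gon: [(20.8902, 27.2246) (27.1235, 0) (69, 0) (69, 51) (29.4776, 51)]
5. shoelace: 2266.6669

Area of P0's cell: 2266.6669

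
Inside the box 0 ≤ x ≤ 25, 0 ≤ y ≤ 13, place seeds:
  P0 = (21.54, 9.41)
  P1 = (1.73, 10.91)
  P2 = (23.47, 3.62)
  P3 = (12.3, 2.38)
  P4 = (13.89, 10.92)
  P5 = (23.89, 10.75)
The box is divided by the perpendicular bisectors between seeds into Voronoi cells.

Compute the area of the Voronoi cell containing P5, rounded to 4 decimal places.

Area of P5's cell: 13.3657

1. box [0,25]×[0,13]: [(0, 0) (25, 0) (25, 13) (0, 13)]
2. ⊥bis P5·P0 via (22.715,10.08): [(25, 6.0727) (25, 13) (21.05, 13)]  |A|=13.6814
3. ⊥bis P5·P1 via (12.81,10.83): [(25, 6.0727) (25, 13) (21.05, 13)]  |A|=13.6814
4. ⊥bis P5·P2 via (23.68,7.185): [(24.3896, 7.1432) (25, 7.1072) (25, 13) (21.05, 13)]  |A|=13.3657
5. ⊥bis P5·P3 via (18.095,6.565): [(24.3896, 7.1432) (25, 7.1072) (25, 13) (21.05, 13)]  |A|=13.3657
6. ⊥bis P5·P4 via (18.89,10.835): [(24.3896, 7.1432) (25, 7.1072) (25, 13) (21.05, 13)]  |A|=13.3657
7. canonical 4-gon: [(24.3896, 7.1432) (25, 7.1072) (25, 13) (21.05, 13)]
8. shoelace: 13.3657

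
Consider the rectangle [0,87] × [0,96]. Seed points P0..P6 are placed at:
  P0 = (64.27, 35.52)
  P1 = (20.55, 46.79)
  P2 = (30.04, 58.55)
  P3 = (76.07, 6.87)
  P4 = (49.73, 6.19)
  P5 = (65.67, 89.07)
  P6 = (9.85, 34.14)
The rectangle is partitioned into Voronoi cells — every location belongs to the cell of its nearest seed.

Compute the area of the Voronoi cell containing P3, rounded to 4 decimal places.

Area of P3's cell: 559.4350

1. box [0,87]×[0,96]: [(0, 0) (87, 0) (87, 96) (0, 96)]
2. ⊥bis P3·P0 via (70.17,21.195): [(18.7093, 0) (87, 0) (87, 28.1267)]  |A|=960.3975
3. ⊥bis P3·P1 via (48.31,26.83): [(33.3563, 6.0326) (29.0187, 0) (87, 0) (87, 28.1267)]  |A|=929.3011
4. ⊥bis P3·P2 via (53.055,32.71): [(33.3563, 6.0326) (29.0187, 0) (87, 0) (87, 28.1267)]  |A|=929.3011
5. ⊥bis P3·P4 via (62.9,6.53): [(62.6019, 18.0779) (63.0686, 0) (87, 0) (87, 28.1267)]  |A|=559.435
6. ⊥bis P3·P5 via (70.87,47.97): [(62.6019, 18.0779) (63.0686, 0) (87, 0) (87, 28.1267)]  |A|=559.435
7. ⊥bis P3·P6 via (42.96,20.505): [(62.6019, 18.0779) (63.0686, 0) (87, 0) (87, 28.1267)]  |A|=559.435
8. canonical 4-gon: [(62.6019, 18.0779) (63.0686, 0) (87, 0) (87, 28.1267)]
9. shoelace: 559.435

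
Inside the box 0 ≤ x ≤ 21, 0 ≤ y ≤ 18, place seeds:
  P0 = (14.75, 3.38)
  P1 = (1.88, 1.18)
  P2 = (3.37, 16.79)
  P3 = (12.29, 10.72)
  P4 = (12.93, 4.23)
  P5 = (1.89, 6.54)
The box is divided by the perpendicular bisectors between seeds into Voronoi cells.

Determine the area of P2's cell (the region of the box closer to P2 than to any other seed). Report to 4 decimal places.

Area of P2's cell: 54.6869

1. box [0,21]×[0,18]: [(0, 0) (21, 0) (21, 18) (0, 18)]
2. ⊥bis P2·P0 via (9.06,10.085): [(0, 2.3965) (18.3869, 18) (0, 18)]  |A|=143.45
3. ⊥bis P2·P1 via (2.625,8.985): [(0, 9.2356) (7.2442, 8.5441) (18.3869, 18) (0, 18)]  |A|=118.6782
4. ⊥bis P2·P3 via (7.83,13.755): [(0, 9.2356) (4.4646, 8.8094) (10.7187, 18) (0, 18)]  |A|=68.8202
5. ⊥bis P2·P4 via (8.15,10.51): [(0, 9.2356) (4.4646, 8.8094) (10.7187, 18) (0, 18)]  |A|=68.8202
6. ⊥bis P2·P5 via (2.63,11.665): [(0, 12.0447) (6.0698, 11.1683) (10.7187, 18) (0, 18)]  |A|=54.6869
7. canonical 4-gon: [(0, 12.0447) (6.0698, 11.1683) (10.7187, 18) (0, 18)]
8. shoelace: 54.6869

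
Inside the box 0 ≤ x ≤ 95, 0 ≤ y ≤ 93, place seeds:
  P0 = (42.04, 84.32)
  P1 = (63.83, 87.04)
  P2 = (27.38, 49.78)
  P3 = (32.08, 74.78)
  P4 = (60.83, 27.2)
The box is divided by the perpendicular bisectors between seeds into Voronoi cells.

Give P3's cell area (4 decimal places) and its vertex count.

1. box [0,95]×[0,93]: [(0, 0) (95, 0) (95, 93) (0, 93)]
2. ⊥bis P3·P0 via (37.06,79.55): [(0, 0) (95, 0) (95, 19.0592) (24.1772, 93) (0, 93)]  |A|=6216.651
3. ⊥bis P3·P1 via (47.955,80.91): [(0, 0) (79.1977, 0) (56.1938, 59.5739) (24.1772, 93) (0, 93)]  |A|=5376.1423
4. ⊥bis P3·P2 via (29.73,62.28): [(0, 67.8692) (57.1385, 57.1272) (56.1938, 59.5739) (24.1772, 93) (0, 93)]  |A|=1174.9959
5. ⊥bis P3·P4 via (46.455,50.99): [(0, 67.8692) (56.7368, 57.2027) (57.0389, 57.3853) (56.1938, 59.5739) (24.1772, 93) (0, 93)]  |A|=1174.9478
6. canonical 6-gon: [(0, 67.8692) (56.7368, 57.2027) (57.0389, 57.3853) (56.1938, 59.5739) (24.1772, 93) (0, 93)]
7. shoelace: 1174.9478

Area of P3's cell: 1174.9478 (6 vertices)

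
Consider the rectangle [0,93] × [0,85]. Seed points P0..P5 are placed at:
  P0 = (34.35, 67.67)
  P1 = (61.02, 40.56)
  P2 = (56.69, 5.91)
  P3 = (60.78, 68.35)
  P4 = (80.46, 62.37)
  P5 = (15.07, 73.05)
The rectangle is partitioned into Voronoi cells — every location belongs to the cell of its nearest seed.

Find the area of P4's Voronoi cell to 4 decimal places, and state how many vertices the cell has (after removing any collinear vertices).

1. box [0,93]×[0,85]: [(0, 0) (93, 0) (93, 85) (0, 85)]
2. ⊥bis P4·P0 via (57.405,65.02): [(49.9314, 0) (93, 0) (93, 85) (59.7016, 85)]  |A|=3245.598
3. ⊥bis P4·P1 via (70.74,51.465): [(57.231, 63.506) (93, 31.6239) (93, 85) (59.7016, 85)]  |A|=1312.4629
4. ⊥bis P4·P2 via (68.575,34.14): [(57.231, 63.506) (93, 31.6239) (93, 85) (59.7016, 85)]  |A|=1312.4629
5. ⊥bis P4·P3 via (70.62,65.36): [(67.3232, 54.5105) (93, 31.6239) (93, 85) (76.5878, 85)]  |A|=935.462
6. ⊥bis P4·P5 via (47.765,67.71): [(67.3232, 54.5105) (93, 31.6239) (93, 85) (76.5878, 85)]  |A|=935.462
7. canonical 4-gon: [(67.3232, 54.5105) (93, 31.6239) (93, 85) (76.5878, 85)]
8. shoelace: 935.462

Area of P4's cell: 935.4620 (4 vertices)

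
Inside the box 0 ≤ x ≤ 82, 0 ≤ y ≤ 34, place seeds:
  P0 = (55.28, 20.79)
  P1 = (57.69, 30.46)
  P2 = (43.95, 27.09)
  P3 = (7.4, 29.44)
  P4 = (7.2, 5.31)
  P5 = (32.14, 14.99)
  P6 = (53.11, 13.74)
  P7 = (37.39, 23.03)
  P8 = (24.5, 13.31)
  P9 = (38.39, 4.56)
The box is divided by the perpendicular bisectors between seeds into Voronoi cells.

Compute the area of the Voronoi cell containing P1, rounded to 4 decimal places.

1. box [0,82]×[0,34]: [(0, 0) (82, 0) (82, 34) (0, 34)]
2. ⊥bis P1·P0 via (56.485,25.625): [(82, 19.266) (82, 34) (22.8807, 34)]  |A|=435.5304
3. ⊥bis P1·P2 via (50.82,28.775): [(51.2741, 26.9237) (82, 19.266) (82, 34) (49.5385, 34)]  |A|=341.2112
4. ⊥bis P1·P3 via (32.545,29.95): [(51.2741, 26.9237) (82, 19.266) (82, 34) (49.5385, 34)]  |A|=341.2112
5. ⊥bis P1·P4 via (32.445,17.885): [(51.2741, 26.9237) (82, 19.266) (82, 34) (49.5385, 34)]  |A|=341.2112
6. ⊥bis P1·P5 via (44.915,22.725): [(51.2741, 26.9237) (82, 19.266) (82, 34) (49.5385, 34)]  |A|=341.2112
7. ⊥bis P1·P6 via (55.4,22.1): [(51.2741, 26.9237) (82, 19.266) (82, 34) (49.5385, 34)]  |A|=341.2112
8. ⊥bis P1·P7 via (47.54,26.745): [(51.2741, 26.9237) (82, 19.266) (82, 34) (49.5385, 34)]  |A|=341.2112
9. ⊥bis P1·P8 via (41.095,21.885): [(51.2741, 26.9237) (82, 19.266) (82, 34) (49.5385, 34)]  |A|=341.2112
10. ⊥bis P1·P9 via (48.04,17.51): [(51.2741, 26.9237) (82, 19.266) (82, 34) (49.5385, 34)]  |A|=341.2112
11. canonical 4-gon: [(51.2741, 26.9237) (82, 19.266) (82, 34) (49.5385, 34)]
12. shoelace: 341.2112

Area of P1's cell: 341.2112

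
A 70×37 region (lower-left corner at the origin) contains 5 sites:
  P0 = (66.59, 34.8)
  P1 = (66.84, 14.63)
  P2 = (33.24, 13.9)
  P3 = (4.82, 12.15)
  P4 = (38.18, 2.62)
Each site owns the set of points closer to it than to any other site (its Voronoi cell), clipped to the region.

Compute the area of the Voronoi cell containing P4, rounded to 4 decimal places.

Area of P4's cell: 283.7805

1. box [0,70]×[0,37]: [(0, 0) (70, 0) (70, 37) (0, 37)]
2. ⊥bis P4·P0 via (52.385,18.71): [(0, 0) (70, 0) (70, 3.1587) (31.6679, 37) (0, 37)]  |A|=1941.3955
3. ⊥bis P4·P1 via (52.51,8.625): [(0, 0) (56.1243, 0) (45.8757, 24.4567) (31.6679, 37) (0, 37)]  |A|=1733.6186
4. ⊥bis P4·P2 via (35.71,8.26): [(16.8491, 0) (56.1243, 0) (50.0342, 14.5332)]  |A|=285.3967
5. ⊥bis P4·P3 via (21.5,7.385): [(19.7537, 1.272) (19.3903, 0) (56.1243, 0) (50.0342, 14.5332)]  |A|=283.7805
6. canonical 4-gon: [(19.7537, 1.272) (19.3903, 0) (56.1243, 0) (50.0342, 14.5332)]
7. shoelace: 283.7805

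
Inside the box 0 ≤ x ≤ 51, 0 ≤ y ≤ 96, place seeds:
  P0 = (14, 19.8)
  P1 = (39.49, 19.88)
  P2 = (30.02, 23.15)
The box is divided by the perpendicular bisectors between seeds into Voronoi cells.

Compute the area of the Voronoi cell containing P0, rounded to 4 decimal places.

Area of P0's cell: 1580.4731

1. box [0,51]×[0,96]: [(0, 0) (51, 0) (51, 96) (0, 96)]
2. ⊥bis P0·P1 via (26.745,19.84): [(0, 0) (26.8073, 0) (26.506, 96) (0, 96)]  |A|=2559.0355
3. ⊥bis P0·P2 via (22.01,21.475): [(0, 0) (26.5007, 0) (6.4258, 96) (0, 96)]  |A|=1580.4731
4. canonical 4-gon: [(0, 0) (26.5007, 0) (6.4258, 96) (0, 96)]
5. shoelace: 1580.4731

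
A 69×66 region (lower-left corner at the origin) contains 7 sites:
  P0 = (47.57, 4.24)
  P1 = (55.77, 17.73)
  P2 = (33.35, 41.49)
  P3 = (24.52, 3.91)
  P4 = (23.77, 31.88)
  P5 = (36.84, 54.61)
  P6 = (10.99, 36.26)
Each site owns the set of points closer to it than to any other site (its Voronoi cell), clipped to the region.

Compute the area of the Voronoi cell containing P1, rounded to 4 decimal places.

1. box [0,69]×[0,66]: [(0, 0) (69, 0) (69, 66) (0, 66)]
2. ⊥bis P1·P0 via (51.67,10.985): [(0, 42.393) (69, 0.4508) (69, 66) (0, 66)]  |A|=3075.8878
3. ⊥bis P1·P2 via (44.56,29.61): [(35.3409, 20.9108) (69, 0.4508) (69, 52.6716)]  |A|=878.854
4. ⊥bis P1·P3 via (40.145,10.82): [(35.5819, 21.1382) (35.808, 20.6268) (69, 0.4508) (69, 52.6716)]  |A|=878.7667
5. ⊥bis P1·P4 via (39.77,24.805): [(39.9864, 25.2943) (37.4745, 19.6138) (69, 0.4508) (69, 52.6716)]  |A|=871.165
6. ⊥bis P1·P5 via (46.305,36.17): [(57.7231, 42.0308) (39.9864, 25.2943) (37.4745, 19.6138) (69, 0.4508) (69, 47.819)]  |A|=843.8039
7. ⊥bis P1·P6 via (33.38,26.995): [(57.7231, 42.0308) (39.9864, 25.2943) (37.4745, 19.6138) (69, 0.4508) (69, 47.819)]  |A|=843.8039
8. canonical 5-gon: [(57.7231, 42.0308) (39.9864, 25.2943) (37.4745, 19.6138) (69, 0.4508) (69, 47.819)]
9. shoelace: 843.8039

Area of P1's cell: 843.8039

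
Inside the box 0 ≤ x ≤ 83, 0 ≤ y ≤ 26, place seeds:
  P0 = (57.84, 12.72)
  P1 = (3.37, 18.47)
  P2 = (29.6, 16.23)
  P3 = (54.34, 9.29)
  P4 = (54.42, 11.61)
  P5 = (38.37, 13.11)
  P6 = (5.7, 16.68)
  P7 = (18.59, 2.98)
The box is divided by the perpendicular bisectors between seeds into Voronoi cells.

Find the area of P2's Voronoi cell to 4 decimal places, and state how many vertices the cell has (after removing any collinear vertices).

1. box [0,83]×[0,26]: [(0, 0) (83, 0) (83, 26) (0, 26)]
2. ⊥bis P2·P0 via (43.72,14.475): [(0, 0) (41.9209, 0) (45.1525, 26) (0, 26)]  |A|=1131.9534
3. ⊥bis P2·P1 via (16.485,17.35): [(15.0033, 0) (41.9209, 0) (45.1525, 26) (17.2237, 26)]  |A|=713.002
4. ⊥bis P2·P3 via (41.97,12.76): [(15.0033, 0) (38.3906, 0) (44.7295, 22.5973) (45.1525, 26) (17.2237, 26)]  |A|=673.1146
5. ⊥bis P2·P4 via (42.01,13.92): [(15.0033, 0) (38.3906, 0) (41.4471, 10.896) (44.2586, 26) (17.2237, 26)]  |A|=663.2538
6. ⊥bis P2·P5 via (33.985,14.67): [(15.0033, 0) (28.766, 0) (38.0157, 26) (17.2237, 26)]  |A|=449.2115
7. ⊥bis P2·P6 via (17.65,16.455): [(17.3402, 0) (28.766, 0) (38.0157, 26) (17.8297, 26)]  |A|=410.9543
8. ⊥bis P2·P7 via (24.095,9.605): [(17.6223, 14.9835) (30.3377, 4.4177) (38.0157, 26) (17.8297, 26)]  |A|=288.9659
9. canonical 4-gon: [(17.6223, 14.9835) (30.3377, 4.4177) (38.0157, 26) (17.8297, 26)]
10. shoelace: 288.9659

Area of P2's cell: 288.9659 (4 vertices)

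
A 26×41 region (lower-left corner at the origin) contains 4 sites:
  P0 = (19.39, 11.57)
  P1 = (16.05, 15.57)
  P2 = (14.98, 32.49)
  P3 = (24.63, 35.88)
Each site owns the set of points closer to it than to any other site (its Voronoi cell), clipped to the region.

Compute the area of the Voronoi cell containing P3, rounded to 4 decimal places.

1. box [0,26]×[0,41]: [(0, 0) (26, 0) (26, 41) (0, 41)]
2. ⊥bis P3·P0 via (22.01,23.725): [(0, 28.4692) (26, 22.865) (26, 41) (0, 41)]  |A|=398.6555
3. ⊥bis P3·P1 via (20.34,25.725): [(0, 34.3177) (26, 23.3339) (26, 41) (0, 41)]  |A|=316.5293
4. ⊥bis P3·P2 via (19.805,34.185): [(23.2016, 24.5161) (26, 23.3339) (26, 41) (17.4109, 41)]  |A|=95.5088
5. canonical 4-gon: [(23.2016, 24.5161) (26, 23.3339) (26, 41) (17.4109, 41)]
6. shoelace: 95.5088

Area of P3's cell: 95.5088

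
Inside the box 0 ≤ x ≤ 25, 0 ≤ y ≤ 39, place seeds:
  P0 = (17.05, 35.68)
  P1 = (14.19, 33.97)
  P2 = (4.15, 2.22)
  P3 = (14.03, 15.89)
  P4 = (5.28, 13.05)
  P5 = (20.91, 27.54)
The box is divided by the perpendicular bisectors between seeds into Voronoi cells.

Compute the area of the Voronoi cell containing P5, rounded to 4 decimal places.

1. box [0,25]×[0,39]: [(0, 0) (25, 0) (25, 39) (0, 39)]
2. ⊥bis P5·P0 via (18.98,31.61): [(0, 22.6097) (0, 0) (25, 0) (25, 34.4647)]  |A|=713.4294
3. ⊥bis P5·P1 via (17.55,30.755): [(17.8598, 31.0788) (0, 12.4135) (0, 0) (25, 0) (25, 34.4647)]  |A|=622.3782
4. ⊥bis P5·P2 via (12.53,14.88): [(17.8598, 31.0788) (6.3036, 19.0014) (25, 6.6258) (25, 34.4647)]  |A|=283.7968
5. ⊥bis P5·P3 via (17.47,21.715): [(17.8598, 31.0788) (11.9943, 24.9487) (25, 17.2681) (25, 34.4647)]  |A|=123.7819
6. ⊥bis P5·P4 via (13.095,20.295): [(17.8598, 31.0788) (11.9943, 24.9487) (25, 17.2681) (25, 34.4647)]  |A|=123.7819
7. canonical 4-gon: [(17.8598, 31.0788) (11.9943, 24.9487) (25, 17.2681) (25, 34.4647)]
8. shoelace: 123.7819

Area of P5's cell: 123.7819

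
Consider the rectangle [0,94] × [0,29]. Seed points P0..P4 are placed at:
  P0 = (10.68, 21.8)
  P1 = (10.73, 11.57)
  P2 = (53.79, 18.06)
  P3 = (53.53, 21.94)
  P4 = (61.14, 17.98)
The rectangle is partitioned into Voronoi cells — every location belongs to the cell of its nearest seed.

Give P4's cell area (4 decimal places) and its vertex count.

Area of P4's cell: 1041.1518 (5 vertices)

1. box [0,94]×[0,29]: [(0, 0) (94, 0) (94, 29) (0, 29)]
2. ⊥bis P4·P0 via (35.91,19.89): [(34.4043, 0) (94, 0) (94, 29) (36.5997, 29)]  |A|=1696.4432
3. ⊥bis P4·P1 via (35.935,14.775): [(35.6766, 16.8071) (37.8137, 0) (94, 0) (94, 29) (36.5997, 29)]  |A|=1667.7915
4. ⊥bis P4·P2 via (57.465,18.02): [(57.2689, 0) (94, 0) (94, 29) (57.5845, 29)]  |A|=1060.6261
5. ⊥bis P4·P3 via (57.335,19.96): [(57.4893, 20.2566) (57.2689, 0) (94, 0) (94, 29) (62.0391, 29)]  |A|=1041.1518
6. canonical 5-gon: [(57.4893, 20.2566) (57.2689, 0) (94, 0) (94, 29) (62.0391, 29)]
7. shoelace: 1041.1518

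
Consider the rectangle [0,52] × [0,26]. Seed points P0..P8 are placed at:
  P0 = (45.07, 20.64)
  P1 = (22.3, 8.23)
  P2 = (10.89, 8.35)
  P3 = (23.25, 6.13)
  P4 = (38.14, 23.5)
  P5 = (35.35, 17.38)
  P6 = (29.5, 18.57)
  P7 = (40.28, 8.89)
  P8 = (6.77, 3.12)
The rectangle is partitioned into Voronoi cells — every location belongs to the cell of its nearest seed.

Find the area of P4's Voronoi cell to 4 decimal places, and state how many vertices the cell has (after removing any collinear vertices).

1. box [0,52]×[0,26]: [(0, 0) (52, 0) (52, 26) (0, 26)]
2. ⊥bis P4·P0 via (41.605,22.07): [(0, 0) (32.4967, 0) (43.2269, 26) (0, 26)]  |A|=984.4075
3. ⊥bis P4·P1 via (30.22,15.865): [(36.399, 9.4554) (43.2269, 26) (20.4497, 26)]  |A|=188.42
4. ⊥bis P4·P2 via (24.515,15.925): [(36.399, 9.4554) (43.2269, 26) (20.4497, 26)]  |A|=188.42
5. ⊥bis P4·P3 via (30.695,14.815): [(33.7892, 12.1626) (36.5423, 9.8026) (43.2269, 26) (20.4497, 26)]  |A|=187.773
6. ⊥bis P4·P5 via (36.745,20.44): [(40.2692, 18.8334) (43.2269, 26) (24.5489, 26)]  |A|=66.9294
7. ⊥bis P4·P6 via (33.82,21.035): [(33.2505, 22.0331) (40.2692, 18.8334) (43.2269, 26) (30.987, 26)]  |A|=54.1597
8. ⊥bis P4·P7 via (39.21,16.195): [(33.2505, 22.0331) (40.2692, 18.8334) (43.2269, 26) (30.987, 26)]  |A|=54.1597
9. ⊥bis P4·P8 via (22.455,13.31): [(33.2505, 22.0331) (40.2692, 18.8334) (43.2269, 26) (30.987, 26)]  |A|=54.1597
10. canonical 4-gon: [(33.2505, 22.0331) (40.2692, 18.8334) (43.2269, 26) (30.987, 26)]
11. shoelace: 54.1597

Area of P4's cell: 54.1597 (4 vertices)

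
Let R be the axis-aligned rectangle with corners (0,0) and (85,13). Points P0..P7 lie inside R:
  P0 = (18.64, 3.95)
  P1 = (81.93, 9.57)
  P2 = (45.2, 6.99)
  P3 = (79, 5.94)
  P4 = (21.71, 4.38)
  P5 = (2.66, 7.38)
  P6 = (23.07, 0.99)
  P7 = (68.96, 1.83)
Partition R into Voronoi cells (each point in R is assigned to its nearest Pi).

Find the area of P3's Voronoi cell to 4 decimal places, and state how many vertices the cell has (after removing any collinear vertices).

1. box [0,85]×[0,13]: [(0, 0) (85, 0) (85, 13) (0, 13)]
2. ⊥bis P3·P0 via (48.82,4.945): [(48.983, 0) (85, 0) (85, 13) (48.5544, 13)]  |A|=471.0065
3. ⊥bis P3·P1 via (80.465,7.755): [(48.983, 0) (85, 0) (85, 4.0945) (73.9669, 13) (48.5544, 13)]  |A|=421.8791
4. ⊥bis P3·P2 via (62.1,6.465): [(61.8992, 0) (85, 0) (85, 4.0945) (73.9669, 13) (62.303, 13)]  |A|=248.5585
5. ⊥bis P3·P4 via (50.355,5.16): [(61.8992, 0) (85, 0) (85, 4.0945) (73.9669, 13) (62.303, 13)]  |A|=248.5585
6. ⊥bis P3·P5 via (40.83,6.66): [(61.8992, 0) (85, 0) (85, 4.0945) (73.9669, 13) (62.303, 13)]  |A|=248.5585
7. ⊥bis P3·P6 via (51.035,3.465): [(61.8992, 0) (85, 0) (85, 4.0945) (73.9669, 13) (62.303, 13)]  |A|=248.5585
8. ⊥bis P3·P7 via (73.98,3.885): [(75.5704, 0) (85, 0) (85, 4.0945) (73.9669, 13) (70.2487, 13)]  |A|=108.0489
9. canonical 5-gon: [(75.5704, 0) (85, 0) (85, 4.0945) (73.9669, 13) (70.2487, 13)]
10. shoelace: 108.0489

Area of P3's cell: 108.0489 (5 vertices)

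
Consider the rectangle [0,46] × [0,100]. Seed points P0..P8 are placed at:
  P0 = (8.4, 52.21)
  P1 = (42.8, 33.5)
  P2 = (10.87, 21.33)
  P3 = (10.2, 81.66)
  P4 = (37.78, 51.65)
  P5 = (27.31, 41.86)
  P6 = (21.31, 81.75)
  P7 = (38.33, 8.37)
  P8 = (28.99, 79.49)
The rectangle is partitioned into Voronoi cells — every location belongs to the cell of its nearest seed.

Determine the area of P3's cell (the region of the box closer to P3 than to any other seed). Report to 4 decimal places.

Area of P3's cell: 519.1455

1. box [0,46]×[0,100]: [(0, 0) (46, 0) (46, 100) (0, 100)]
2. ⊥bis P3·P0 via (9.3,66.935): [(0, 67.5034) (46, 64.6919) (46, 100) (0, 100)]  |A|=1559.5082
3. ⊥bis P3·P1 via (26.5,57.58): [(0, 67.5034) (37.7512, 65.196) (46, 70.7798) (46, 100) (0, 100)]  |A|=1534.3993
4. ⊥bis P3·P2 via (10.535,51.495): [(0, 67.5034) (37.7512, 65.196) (46, 70.7798) (46, 100) (0, 100)]  |A|=1534.3993
5. ⊥bis P3·P4 via (23.99,66.655): [(0, 67.5034) (23.3596, 66.0757) (46, 86.8828) (46, 100) (0, 100)]  |A|=1308.3029
6. ⊥bis P3·P5 via (18.755,61.76): [(0, 67.5034) (23.3596, 66.0757) (46, 86.8828) (46, 100) (0, 100)]  |A|=1308.3029
7. ⊥bis P3·P6 via (15.755,81.705): [(0, 67.5034) (15.8779, 66.533) (15.6068, 100) (0, 100)]  |A|=519.1455
8. ⊥bis P3·P7 via (24.265,45.015): [(0, 67.5034) (15.8779, 66.533) (15.6068, 100) (0, 100)]  |A|=519.1455
9. ⊥bis P3·P8 via (19.595,80.575): [(0, 67.5034) (15.8779, 66.533) (15.6068, 100) (0, 100)]  |A|=519.1455
10. canonical 4-gon: [(0, 67.5034) (15.8779, 66.533) (15.6068, 100) (0, 100)]
11. shoelace: 519.1455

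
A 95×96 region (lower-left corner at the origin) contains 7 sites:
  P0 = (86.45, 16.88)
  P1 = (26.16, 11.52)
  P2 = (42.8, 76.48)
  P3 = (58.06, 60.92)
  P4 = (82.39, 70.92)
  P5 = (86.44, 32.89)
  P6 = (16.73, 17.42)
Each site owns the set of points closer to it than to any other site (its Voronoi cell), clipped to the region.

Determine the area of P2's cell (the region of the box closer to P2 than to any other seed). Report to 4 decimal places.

Area of P2's cell: 2327.7669

1. box [0,95]×[0,96]: [(0, 0) (95, 0) (95, 96) (0, 96)]
2. ⊥bis P2·P0 via (64.625,46.68): [(0, 0) (0.8878, 0) (95, 68.9261) (95, 96) (0, 96)]  |A|=5876.6062
3. ⊥bis P2·P1 via (34.48,44): [(0, 52.8323) (54.1025, 38.9735) (95, 68.9261) (95, 96) (0, 96)]  |A|=4430.1242
4. ⊥bis P2·P3 via (50.43,68.7): [(0, 52.8323) (27.1571, 45.8758) (78.2667, 96) (0, 96)]  |A|=2547.682
5. ⊥bis P2·P4 via (62.595,73.7): [(0, 52.8323) (27.1571, 45.8758) (63.7238, 81.7375) (65.7268, 96) (0, 96)]  |A|=2458.2567
6. ⊥bis P2·P5 via (64.62,54.685): [(0, 52.8323) (27.1571, 45.8758) (63.7238, 81.7375) (65.7268, 96) (0, 96)]  |A|=2458.2567
7. ⊥bis P2·P6 via (29.765,46.95): [(0, 60.0887) (28.7219, 47.4104) (63.7238, 81.7375) (65.7268, 96) (0, 96)]  |A|=2327.7669
8. canonical 5-gon: [(0, 60.0887) (28.7219, 47.4104) (63.7238, 81.7375) (65.7268, 96) (0, 96)]
9. shoelace: 2327.7669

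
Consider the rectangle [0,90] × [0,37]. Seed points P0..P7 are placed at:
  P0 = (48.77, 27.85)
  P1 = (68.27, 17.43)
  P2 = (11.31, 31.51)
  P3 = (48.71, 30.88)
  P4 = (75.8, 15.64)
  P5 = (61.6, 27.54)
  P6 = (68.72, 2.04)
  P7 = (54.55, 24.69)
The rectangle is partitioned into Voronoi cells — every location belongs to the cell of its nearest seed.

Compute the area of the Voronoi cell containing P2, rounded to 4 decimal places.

Area of P2's cell: 1068.4719

1. box [0,90]×[0,37]: [(0, 0) (90, 0) (90, 37) (0, 37)]
2. ⊥bis P2·P0 via (30.04,29.68): [(0, 0) (27.1401, 0) (30.7552, 37) (0, 37)]  |A|=1071.0637
3. ⊥bis P2·P1 via (39.79,24.47): [(0, 0) (27.1401, 0) (30.7552, 37) (0, 37)]  |A|=1071.0637
4. ⊥bis P2·P3 via (30.01,31.195): [(0, 0) (27.1401, 0) (29.9729, 28.9934) (30.1078, 37) (0, 37)]  |A|=1068.4719
5. ⊥bis P2·P4 via (43.555,23.575): [(0, 0) (27.1401, 0) (29.9729, 28.9934) (30.1078, 37) (0, 37)]  |A|=1068.4719
6. ⊥bis P2·P5 via (36.455,29.525): [(0, 0) (27.1401, 0) (29.9729, 28.9934) (30.1078, 37) (0, 37)]  |A|=1068.4719
7. ⊥bis P2·P6 via (40.015,16.775): [(0, 0) (27.1401, 0) (29.9729, 28.9934) (30.1078, 37) (0, 37)]  |A|=1068.4719
8. ⊥bis P2·P7 via (32.93,28.1): [(0, 0) (27.1401, 0) (29.9729, 28.9934) (30.1078, 37) (0, 37)]  |A|=1068.4719
9. canonical 5-gon: [(0, 0) (27.1401, 0) (29.9729, 28.9934) (30.1078, 37) (0, 37)]
10. shoelace: 1068.4719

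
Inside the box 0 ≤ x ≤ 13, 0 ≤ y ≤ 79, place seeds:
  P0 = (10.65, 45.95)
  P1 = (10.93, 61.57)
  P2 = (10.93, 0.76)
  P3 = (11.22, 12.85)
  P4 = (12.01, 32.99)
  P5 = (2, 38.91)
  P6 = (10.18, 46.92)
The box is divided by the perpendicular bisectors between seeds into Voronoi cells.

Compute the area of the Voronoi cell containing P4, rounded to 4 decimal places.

Area of P4's cell: 142.5993

1. box [0,13]×[0,79]: [(0, 0) (13, 0) (13, 79) (0, 79)]
2. ⊥bis P4·P0 via (11.33,39.47): [(0, 38.281) (0, 0) (13, 0) (13, 39.6452)]  |A|=506.5209
3. ⊥bis P4·P1 via (11.47,47.28): [(0, 38.281) (0, 0) (13, 0) (13, 39.6452)]  |A|=506.5209
4. ⊥bis P4·P2 via (11.47,16.875): [(0, 38.281) (0, 17.2593) (13, 16.8237) (13, 39.6452)]  |A|=284.9809
5. ⊥bis P4·P3 via (11.615,22.92): [(0, 38.281) (0, 23.3756) (13, 22.8657) (13, 39.6452)]  |A|=205.9526
6. ⊥bis P4·P5 via (7.005,35.95): [(8.9383, 39.219) (0, 24.1054) (0, 23.3756) (13, 22.8657) (13, 39.6452)]  |A|=142.5993
7. ⊥bis P4·P6 via (11.095,39.955): [(8.9383, 39.219) (0, 24.1054) (0, 23.3756) (13, 22.8657) (13, 39.6452)]  |A|=142.5993
8. canonical 5-gon: [(8.9383, 39.219) (0, 24.1054) (0, 23.3756) (13, 22.8657) (13, 39.6452)]
9. shoelace: 142.5993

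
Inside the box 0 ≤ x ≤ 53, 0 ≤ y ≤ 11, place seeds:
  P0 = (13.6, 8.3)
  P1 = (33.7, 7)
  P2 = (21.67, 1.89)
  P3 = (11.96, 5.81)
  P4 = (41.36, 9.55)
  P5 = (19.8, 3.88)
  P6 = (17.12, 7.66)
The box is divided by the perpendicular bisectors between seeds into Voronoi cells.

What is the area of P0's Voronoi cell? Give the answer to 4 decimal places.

1. box [0,53]×[0,11]: [(0, 0) (53, 0) (53, 11) (0, 11)]
2. ⊥bis P0·P1 via (23.65,7.65): [(0, 0) (23.1552, 0) (23.8667, 11) (0, 11)]  |A|=258.6204
3. ⊥bis P0·P2 via (17.635,5.095): [(0, 0) (13.588, 0) (22.3253, 11) (0, 11)]  |A|=197.5236
4. ⊥bis P0·P3 via (12.78,7.055): [(16.9896, 4.2824) (22.3253, 11) (6.7903, 11)]  |A|=52.1788
5. ⊥bis P0·P4 via (27.48,8.925): [(16.9896, 4.2824) (22.3253, 11) (6.7903, 11)]  |A|=52.1788
6. ⊥bis P0·P5 via (16.7,6.09): [(15.9156, 4.9898) (20.2004, 11) (6.7903, 11)]  |A|=40.2987
7. ⊥bis P0·P6 via (15.36,7.98): [(14.9339, 5.6364) (15.9091, 11) (6.7903, 11)]  |A|=24.4548
8. canonical 3-gon: [(14.9339, 5.6364) (15.9091, 11) (6.7903, 11)]
9. shoelace: 24.4548

Area of P0's cell: 24.4548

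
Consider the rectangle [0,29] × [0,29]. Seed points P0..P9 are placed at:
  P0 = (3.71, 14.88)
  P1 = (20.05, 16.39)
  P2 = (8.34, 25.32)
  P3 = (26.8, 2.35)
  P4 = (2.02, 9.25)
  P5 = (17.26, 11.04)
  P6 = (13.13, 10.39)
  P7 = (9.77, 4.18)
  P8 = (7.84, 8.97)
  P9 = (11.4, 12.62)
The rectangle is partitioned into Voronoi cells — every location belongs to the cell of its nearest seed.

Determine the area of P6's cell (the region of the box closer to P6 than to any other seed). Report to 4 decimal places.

1. box [0,29]×[0,29]: [(0, 0) (29, 0) (29, 29) (0, 29)]
2. ⊥bis P6·P0 via (8.42,12.635): [(2.3976, 0) (29, 0) (29, 29) (16.2203, 29)]  |A|=571.0406
3. ⊥bis P6·P1 via (16.59,13.39): [(11.5503, 19.2024) (2.3976, 0) (28.1998, 0)]  |A|=247.7327
4. ⊥bis P6·P2 via (10.735,17.855): [(12.2869, 18.3529) (10.9393, 17.9206) (2.3976, 0) (28.1998, 0)]  |A|=247.0011
5. ⊥bis P6·P3 via (19.965,6.37): [(21.061, 8.2335) (12.2869, 18.3529) (10.9393, 17.9206) (2.3976, 0) (16.2185, 0)]  |A|=197.6772
6. ⊥bis P6·P4 via (7.575,9.82): [(21.061, 8.2335) (12.2869, 18.3529) (10.9393, 17.9206) (7.487, 10.6776) (8.5826, 0) (16.2185, 0)]  |A|=164.6565
7. ⊥bis P6·P5 via (15.195,10.715): [(16.7414, 0.8891) (14.3713, 15.949) (12.2869, 18.3529) (10.9393, 17.9206) (7.487, 10.6776) (8.5826, 0) (16.2185, 0)]  |A|=123.4271
8. ⊥bis P6·P7 via (11.45,7.285): [(16.1337, 4.7508) (14.3713, 15.949) (12.2869, 18.3529) (10.9393, 17.9206) (7.487, 10.6776) (7.6226, 9.3558)]  |A|=66.4051
9. ⊥bis P6·P8 via (10.485,9.68): [(11.0732, 7.4889) (16.1337, 4.7508) (14.3713, 15.949) (12.2869, 18.3529) (10.9393, 17.9206) (9.2336, 14.3419)]  |A|=54.8963
10. ⊥bis P6·P9 via (12.265,11.505): [(10.3863, 10.0476) (11.0732, 7.4889) (16.1337, 4.7508) (14.7654, 13.4448)]  |A|=26.8935
11. canonical 4-gon: [(10.3863, 10.0476) (11.0732, 7.4889) (16.1337, 4.7508) (14.7654, 13.4448)]
12. shoelace: 26.8935

Area of P6's cell: 26.8935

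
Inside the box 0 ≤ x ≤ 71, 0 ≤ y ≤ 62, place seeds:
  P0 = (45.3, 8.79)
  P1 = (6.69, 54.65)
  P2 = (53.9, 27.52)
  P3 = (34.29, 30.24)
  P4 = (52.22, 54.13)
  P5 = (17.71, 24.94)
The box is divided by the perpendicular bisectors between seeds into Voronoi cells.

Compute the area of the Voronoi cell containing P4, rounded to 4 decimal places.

Area of P4's cell: 779.6395

1. box [0,71]×[0,62]: [(0, 0) (71, 0) (71, 62) (0, 62)]
2. ⊥bis P4·P0 via (48.76,31.46): [(0, 38.902) (71, 28.0656) (71, 62) (0, 62)]  |A|=2024.65
3. ⊥bis P4·P1 via (29.455,54.39): [(29.2272, 34.4412) (71, 28.0656) (71, 62) (29.5419, 62)]  |A|=1280.0352
4. ⊥bis P4·P2 via (53.06,40.825): [(29.2829, 39.3239) (71, 41.9576) (71, 62) (29.5419, 62)]  |A|=888.1093
5. ⊥bis P4·P3 via (43.255,42.185): [(29.4341, 52.5579) (45.6873, 40.3595) (71, 41.9576) (71, 62) (29.5419, 62)]  |A|=779.6395
6. ⊥bis P4·P5 via (34.965,39.535): [(29.4341, 52.5579) (45.6873, 40.3595) (71, 41.9576) (71, 62) (29.5419, 62)]  |A|=779.6395
7. canonical 5-gon: [(29.4341, 52.5579) (45.6873, 40.3595) (71, 41.9576) (71, 62) (29.5419, 62)]
8. shoelace: 779.6395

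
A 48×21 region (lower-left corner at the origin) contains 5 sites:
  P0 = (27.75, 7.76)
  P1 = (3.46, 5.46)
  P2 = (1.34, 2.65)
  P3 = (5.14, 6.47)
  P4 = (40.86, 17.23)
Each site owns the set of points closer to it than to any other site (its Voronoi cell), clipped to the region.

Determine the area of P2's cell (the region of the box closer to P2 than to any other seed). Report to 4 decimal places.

Area of P2's cell: 22.8022

1. box [0,48]×[0,21]: [(0, 0) (48, 0) (48, 21) (0, 21)]
2. ⊥bis P2·P0 via (14.545,5.205): [(0, 0) (15.5521, 0) (11.4889, 21) (0, 21)]  |A|=283.9302
3. ⊥bis P2·P1 via (2.4,4.055): [(0, 5.8657) (0, 0) (7.7748, 0)]  |A|=22.8022
4. ⊥bis P2·P3 via (3.24,4.56): [(0, 5.8657) (0, 0) (7.7748, 0)]  |A|=22.8022
5. ⊥bis P2·P4 via (21.1,9.94): [(0, 5.8657) (0, 0) (7.7748, 0)]  |A|=22.8022
6. canonical 3-gon: [(0, 5.8657) (0, 0) (7.7748, 0)]
7. shoelace: 22.8022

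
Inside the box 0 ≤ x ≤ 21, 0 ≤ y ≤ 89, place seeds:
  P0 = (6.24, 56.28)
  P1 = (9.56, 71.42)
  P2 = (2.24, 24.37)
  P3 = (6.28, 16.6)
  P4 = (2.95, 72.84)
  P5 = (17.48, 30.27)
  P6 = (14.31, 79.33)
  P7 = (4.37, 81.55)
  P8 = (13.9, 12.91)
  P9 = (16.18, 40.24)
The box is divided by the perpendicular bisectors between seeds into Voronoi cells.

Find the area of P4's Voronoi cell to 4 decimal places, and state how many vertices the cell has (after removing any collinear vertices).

Area of P4's cell: 77.7531 (4 vertices)

1. box [0,21]×[0,89]: [(0, 0) (21, 0) (21, 89) (0, 89)]
2. ⊥bis P4·P0 via (4.595,64.56): [(0, 63.6471) (21, 67.8192) (21, 89) (0, 89)]  |A|=488.6037
3. ⊥bis P4·P1 via (6.255,72.13): [(0, 63.6471) (4.6303, 64.567) (9.8791, 89) (0, 89)]  |A|=179.3836
4. ⊥bis P4·P2 via (2.595,48.605): [(0, 63.6471) (4.6303, 64.567) (9.8791, 89) (0, 89)]  |A|=179.3836
5. ⊥bis P4·P3 via (4.615,44.72): [(0, 63.6471) (4.6303, 64.567) (9.8791, 89) (0, 89)]  |A|=179.3836
6. ⊥bis P4·P5 via (10.215,51.555): [(0, 63.6471) (4.6303, 64.567) (9.8791, 89) (0, 89)]  |A|=179.3836
7. ⊥bis P4·P6 via (8.63,76.085): [(0, 63.6471) (4.6303, 64.567) (7.5215, 78.0253) (1.2516, 89) (0, 89)]  |A|=132.0417
8. ⊥bis P4·P7 via (3.66,77.195): [(0, 77.7917) (0, 63.6471) (4.6303, 64.567) (7.2185, 76.6149)]  |A|=77.7531
9. ⊥bis P4·P8 via (8.425,42.875): [(0, 77.7917) (0, 63.6471) (4.6303, 64.567) (7.2185, 76.6149)]  |A|=77.7531
10. ⊥bis P4·P9 via (9.565,56.54): [(0, 77.7917) (0, 63.6471) (4.6303, 64.567) (7.2185, 76.6149)]  |A|=77.7531
11. canonical 4-gon: [(0, 77.7917) (0, 63.6471) (4.6303, 64.567) (7.2185, 76.6149)]
12. shoelace: 77.7531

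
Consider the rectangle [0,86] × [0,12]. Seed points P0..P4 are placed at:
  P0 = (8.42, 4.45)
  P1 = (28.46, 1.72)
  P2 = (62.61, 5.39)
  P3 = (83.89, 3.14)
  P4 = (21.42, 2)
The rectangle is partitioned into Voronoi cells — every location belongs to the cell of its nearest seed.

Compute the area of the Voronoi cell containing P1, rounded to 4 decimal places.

1. box [0,86]×[0,12]: [(0, 0) (86, 0) (86, 12) (0, 12)]
2. ⊥bis P1·P0 via (18.44,3.085): [(18.0197, 0) (86, 0) (86, 12) (19.6545, 12)]  |A|=805.9548
3. ⊥bis P1·P2 via (45.535,3.555): [(18.0197, 0) (45.917, 0) (44.6274, 12) (19.6545, 12)]  |A|=317.2217
4. ⊥bis P1·P3 via (56.175,2.43): [(18.0197, 0) (45.917, 0) (44.6274, 12) (19.6545, 12)]  |A|=317.2217
5. ⊥bis P1·P4 via (24.94,1.86): [(24.866, 0) (45.917, 0) (44.6274, 12) (25.3433, 12)]  |A|=242.011
6. canonical 4-gon: [(24.866, 0) (45.917, 0) (44.6274, 12) (25.3433, 12)]
7. shoelace: 242.011

Area of P1's cell: 242.0110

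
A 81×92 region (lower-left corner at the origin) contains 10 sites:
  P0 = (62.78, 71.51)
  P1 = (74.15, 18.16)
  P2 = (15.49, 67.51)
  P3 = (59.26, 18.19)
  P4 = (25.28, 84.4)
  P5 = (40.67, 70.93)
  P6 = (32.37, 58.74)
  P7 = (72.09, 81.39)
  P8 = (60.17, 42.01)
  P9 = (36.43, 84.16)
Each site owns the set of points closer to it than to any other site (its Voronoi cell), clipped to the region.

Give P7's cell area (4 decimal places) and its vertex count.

Area of P7's cell: 418.7574 (4 vertices)

1. box [0,81]×[0,92]: [(0, 0) (81, 0) (81, 92) (0, 92)]
2. ⊥bis P7·P0 via (67.435,76.45): [(81, 63.6676) (81, 92) (50.933, 92)]  |A|=425.9358
3. ⊥bis P7·P1 via (73.12,49.775): [(81, 63.6676) (81, 92) (50.933, 92)]  |A|=425.9358
4. ⊥bis P7·P2 via (43.79,74.45): [(81, 63.6676) (81, 92) (50.933, 92)]  |A|=425.9358
5. ⊥bis P7·P3 via (65.675,49.79): [(81, 63.6676) (81, 92) (50.933, 92)]  |A|=425.9358
6. ⊥bis P7·P4 via (48.685,82.895): [(81, 63.6676) (81, 92) (50.933, 92)]  |A|=425.9358
7. ⊥bis P7·P5 via (56.38,76.16): [(51.1861, 91.7614) (81, 63.6676) (81, 92) (51.1067, 92)]  |A|=425.915
8. ⊥bis P7·P6 via (52.23,70.065): [(51.1861, 91.7614) (81, 63.6676) (81, 92) (51.1067, 92)]  |A|=425.915
9. ⊥bis P7·P8 via (66.13,61.7): [(51.1861, 91.7614) (81, 63.6676) (81, 92) (51.1067, 92)]  |A|=425.915
10. ⊥bis P7·P9 via (54.26,82.775): [(54.7008, 88.4495) (81, 63.6676) (81, 92) (54.9766, 92)]  |A|=418.7574
11. canonical 4-gon: [(54.7008, 88.4495) (81, 63.6676) (81, 92) (54.9766, 92)]
12. shoelace: 418.7574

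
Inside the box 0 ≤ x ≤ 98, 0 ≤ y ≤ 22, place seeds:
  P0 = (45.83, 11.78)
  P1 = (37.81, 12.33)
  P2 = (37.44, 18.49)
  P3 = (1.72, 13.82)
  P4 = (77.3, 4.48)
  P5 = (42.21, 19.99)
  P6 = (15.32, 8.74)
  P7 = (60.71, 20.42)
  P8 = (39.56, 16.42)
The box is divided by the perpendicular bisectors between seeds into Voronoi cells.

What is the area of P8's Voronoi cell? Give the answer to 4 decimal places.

1. box [0,98]×[0,22]: [(0, 0) (98, 0) (98, 22) (0, 22)]
2. ⊥bis P8·P0 via (42.695,14.1): [(0, 0) (32.2606, 0) (48.5413, 22) (0, 22)]  |A|=888.8198
3. ⊥bis P8·P1 via (38.685,14.375): [(41.8852, 13.0057) (48.5413, 22) (20.8643, 22)]  |A|=124.4672
4. ⊥bis P8·P2 via (38.5,17.455): [(36.4333, 15.3384) (41.8852, 13.0057) (48.5413, 22) (42.9378, 22)]  |A|=50.9449
5. ⊥bis P8·P3 via (20.64,15.12): [(36.4333, 15.3384) (41.8852, 13.0057) (48.5413, 22) (42.9378, 22)]  |A|=50.9449
6. ⊥bis P8·P4 via (58.43,10.45): [(36.4333, 15.3384) (41.8852, 13.0057) (48.5413, 22) (42.9378, 22)]  |A|=50.9449
7. ⊥bis P8·P5 via (40.885,18.205): [(39.9268, 18.9163) (36.4333, 15.3384) (41.8852, 13.0057) (44.014, 15.8824)]  |A|=22.9355
8. ⊥bis P8·P6 via (27.44,12.58): [(39.9268, 18.9163) (36.4333, 15.3384) (41.8852, 13.0057) (44.014, 15.8824)]  |A|=22.9355
9. ⊥bis P8·P7 via (50.135,18.42): [(39.9268, 18.9163) (36.4333, 15.3384) (41.8852, 13.0057) (44.014, 15.8824)]  |A|=22.9355
10. canonical 4-gon: [(39.9268, 18.9163) (36.4333, 15.3384) (41.8852, 13.0057) (44.014, 15.8824)]
11. shoelace: 22.9355

Area of P8's cell: 22.9355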